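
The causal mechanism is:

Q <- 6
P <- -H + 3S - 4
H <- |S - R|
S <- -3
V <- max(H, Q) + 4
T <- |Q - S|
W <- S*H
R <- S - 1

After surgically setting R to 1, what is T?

do(R=1) replaces the equation R <- S - 1 with the constant R = 1.
T is not downstream of the intervention, so its value is determined by the original equations.
T = |Q - S|  [with Q=6, S=-3]  = 9

9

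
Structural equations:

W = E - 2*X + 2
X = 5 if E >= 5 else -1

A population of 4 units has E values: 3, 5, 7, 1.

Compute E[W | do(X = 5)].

-4

Every unit gets X=5 under the intervention. W values become -5, -3, -1, -7; E[W|do(X=5)] = -4.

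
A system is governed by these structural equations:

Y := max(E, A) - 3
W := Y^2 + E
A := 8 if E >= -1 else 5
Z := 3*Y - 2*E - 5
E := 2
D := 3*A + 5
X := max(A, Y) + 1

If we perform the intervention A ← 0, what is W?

Under do(A=0), the mechanism A := 8 if E >= -1 else 5 is discarded; A is fixed at 0.
Y = max(E, A) - 3  [with E=2, A=0]  = -1
W = Y^2 + E  [with Y=-1, E=2]  = 3

3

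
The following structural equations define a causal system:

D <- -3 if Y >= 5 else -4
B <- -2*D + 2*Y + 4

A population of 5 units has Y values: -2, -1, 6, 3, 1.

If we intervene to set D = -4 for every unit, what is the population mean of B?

do(D=-4) breaks D's dependence on Y. With D=-4 fixed, B across the units is 8, 10, 24, 18, 14, mean 14.8.

14.8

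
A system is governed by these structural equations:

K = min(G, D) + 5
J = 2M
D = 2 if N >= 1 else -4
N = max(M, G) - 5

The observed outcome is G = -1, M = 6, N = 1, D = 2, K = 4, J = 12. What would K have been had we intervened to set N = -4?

1

do(N=-4) replaces the equation N = max(M, G) - 5 with the constant N = -4.
D = 2 if N >= 1 else -4  [with N=-4]  = -4
K = min(G, D) + 5  [with G=-1, D=-4]  = 1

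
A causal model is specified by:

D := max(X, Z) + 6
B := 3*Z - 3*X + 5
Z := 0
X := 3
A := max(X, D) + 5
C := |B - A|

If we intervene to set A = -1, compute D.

Under do(A=-1), the mechanism A := max(X, D) + 5 is discarded; A is fixed at -1.
Since D is not a descendant of the intervened variable, it is unaffected.
D = max(X, Z) + 6  [with X=3, Z=0]  = 9

9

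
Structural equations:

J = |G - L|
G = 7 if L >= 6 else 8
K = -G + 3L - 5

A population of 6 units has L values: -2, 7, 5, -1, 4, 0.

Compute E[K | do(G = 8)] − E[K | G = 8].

Under do(G=8), G's equation is replaced by G=8 for every unit. Per-unit K: -19, 8, 2, -16, -1, -13. Mean = -6.5.
E[K|G=8] averages over only the 5 units with G=8 (L = -2, 5, -1, 4, 0): K = -19, 2, -16, -1, -13, mean -9.4.
Difference = -6.5 − (-9.4) = 2.9.

2.9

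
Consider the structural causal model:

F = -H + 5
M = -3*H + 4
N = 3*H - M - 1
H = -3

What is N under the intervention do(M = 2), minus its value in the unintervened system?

11

The intervention breaks the incoming arrows to M: M = -3*H + 4 no longer applies, and M = 2.
N = 3*H - M - 1  [with H=-3, M=2]  = -12
Without intervention: M = -3*H + 4  [with H=-3]  = 13; N = 3*H - M - 1  [with H=-3, M=13]  = -23.
Change = -12 − (-23) = 11.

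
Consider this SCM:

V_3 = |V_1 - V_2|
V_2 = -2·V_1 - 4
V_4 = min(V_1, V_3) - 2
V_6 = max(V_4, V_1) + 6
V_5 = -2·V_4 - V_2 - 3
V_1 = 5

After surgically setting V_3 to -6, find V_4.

The intervention breaks the incoming arrows to V_3: V_3 = |V_1 - V_2| no longer applies, and V_3 = -6.
V_4 = min(V_1, V_3) - 2  [with V_1=5, V_3=-6]  = -8

-8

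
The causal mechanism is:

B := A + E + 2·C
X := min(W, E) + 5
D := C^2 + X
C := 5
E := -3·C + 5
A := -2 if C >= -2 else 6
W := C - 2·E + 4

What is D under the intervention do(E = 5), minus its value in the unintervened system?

9

The intervention breaks the incoming arrows to E: E := -3·C + 5 no longer applies, and E = 5.
W = C - 2·E + 4  [with C=5, E=5]  = -1
X = min(W, E) + 5  [with W=-1, E=5]  = 4
D = C^2 + X  [with C=5, X=4]  = 29
Without intervention: E = -3·C + 5  [with C=5]  = -10; W = C - 2·E + 4  [with C=5, E=-10]  = 29; X = min(W, E) + 5  [with W=29, E=-10]  = -5; D = C^2 + X  [with C=5, X=-5]  = 20.
Change = 29 − 20 = 9.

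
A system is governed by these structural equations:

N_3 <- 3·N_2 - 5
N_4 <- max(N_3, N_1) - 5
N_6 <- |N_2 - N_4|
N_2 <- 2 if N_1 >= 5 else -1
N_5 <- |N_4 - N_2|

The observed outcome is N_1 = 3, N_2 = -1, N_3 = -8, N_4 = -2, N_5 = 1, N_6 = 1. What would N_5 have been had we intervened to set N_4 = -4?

3

Intervening sets N_4 = -4 and removes its equation (N_4 <- max(N_3, N_1) - 5).
N_2 = 2 if N_1 >= 5 else -1  [with N_1=3]  = -1
N_5 = |N_4 - N_2|  [with N_4=-4, N_2=-1]  = 3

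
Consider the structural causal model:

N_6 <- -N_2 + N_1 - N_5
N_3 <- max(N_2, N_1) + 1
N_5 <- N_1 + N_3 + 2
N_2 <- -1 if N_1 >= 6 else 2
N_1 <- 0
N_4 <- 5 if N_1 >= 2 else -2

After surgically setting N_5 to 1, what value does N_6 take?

-3

The intervention breaks the incoming arrows to N_5: N_5 <- N_1 + N_3 + 2 no longer applies, and N_5 = 1.
N_2 = -1 if N_1 >= 6 else 2  [with N_1=0]  = 2
N_6 = -N_2 + N_1 - N_5  [with N_2=2, N_1=0, N_5=1]  = -3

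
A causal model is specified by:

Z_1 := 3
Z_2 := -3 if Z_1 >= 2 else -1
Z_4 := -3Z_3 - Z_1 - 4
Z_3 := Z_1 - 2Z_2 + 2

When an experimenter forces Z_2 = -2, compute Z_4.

Under do(Z_2=-2), the mechanism Z_2 := -3 if Z_1 >= 2 else -1 is discarded; Z_2 is fixed at -2.
Z_3 = Z_1 - 2Z_2 + 2  [with Z_1=3, Z_2=-2]  = 9
Z_4 = -3Z_3 - Z_1 - 4  [with Z_3=9, Z_1=3]  = -34

-34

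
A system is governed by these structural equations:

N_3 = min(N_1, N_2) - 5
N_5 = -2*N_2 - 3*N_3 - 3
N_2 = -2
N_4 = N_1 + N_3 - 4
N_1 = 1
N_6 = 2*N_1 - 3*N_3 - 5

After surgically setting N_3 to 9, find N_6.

-30

The intervention breaks the incoming arrows to N_3: N_3 = min(N_1, N_2) - 5 no longer applies, and N_3 = 9.
N_6 = 2*N_1 - 3*N_3 - 5  [with N_1=1, N_3=9]  = -30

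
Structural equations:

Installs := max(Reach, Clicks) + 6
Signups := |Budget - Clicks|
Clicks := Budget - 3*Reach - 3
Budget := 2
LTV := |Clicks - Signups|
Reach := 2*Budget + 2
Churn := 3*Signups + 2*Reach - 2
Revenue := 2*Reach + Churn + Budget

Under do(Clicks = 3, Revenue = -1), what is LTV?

2

Under do(Clicks = 3, Revenue = -1), each intervened variable's structural equation is replaced by its fixed value.
Signups = |Budget - Clicks|  [with Budget=2, Clicks=3]  = 1
LTV = |Clicks - Signups|  [with Clicks=3, Signups=1]  = 2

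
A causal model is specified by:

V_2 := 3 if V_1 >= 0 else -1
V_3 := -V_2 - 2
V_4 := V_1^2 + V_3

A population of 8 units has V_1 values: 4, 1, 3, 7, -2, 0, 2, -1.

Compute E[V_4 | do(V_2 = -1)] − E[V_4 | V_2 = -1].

8

The intervention sets V_2=-1 in all 8 units regardless of V_1. Recomputing V_4 per unit gives 15, 0, 8, 48, 3, -1, 3, 0; average 9.5.
Observing V_2=-1 restricts to units where V_2's equation naturally yields -1: V_1 ∈ {-2, -1}. In that subpopulation V_4 = 3, 0, mean 1.5.
Difference = 9.5 − 1.5 = 8.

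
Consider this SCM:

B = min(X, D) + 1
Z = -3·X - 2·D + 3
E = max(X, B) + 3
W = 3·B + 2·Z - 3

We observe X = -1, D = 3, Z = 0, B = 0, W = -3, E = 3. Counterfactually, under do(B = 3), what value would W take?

6

Intervening sets B = 3 and removes its equation (B = min(X, D) + 1).
Z = -3·X - 2·D + 3  [with X=-1, D=3]  = 0
W = 3·B + 2·Z - 3  [with B=3, Z=0]  = 6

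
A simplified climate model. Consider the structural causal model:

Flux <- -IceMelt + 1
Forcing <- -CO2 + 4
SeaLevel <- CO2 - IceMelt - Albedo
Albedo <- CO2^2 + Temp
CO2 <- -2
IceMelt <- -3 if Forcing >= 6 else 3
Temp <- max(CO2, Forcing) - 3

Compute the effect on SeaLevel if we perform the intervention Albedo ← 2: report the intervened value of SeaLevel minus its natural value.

5

The intervention breaks the incoming arrows to Albedo: Albedo <- CO2^2 + Temp no longer applies, and Albedo = 2.
Forcing = -CO2 + 4  [with CO2=-2]  = 6
IceMelt = -3 if Forcing >= 6 else 3  [with Forcing=6]  = -3
SeaLevel = CO2 - IceMelt - Albedo  [with CO2=-2, IceMelt=-3, Albedo=2]  = -1
Without intervention: Forcing = -CO2 + 4  [with CO2=-2]  = 6; Temp = max(CO2, Forcing) - 3  [with CO2=-2, Forcing=6]  = 3; IceMelt = -3 if Forcing >= 6 else 3  [with Forcing=6]  = -3; Albedo = CO2^2 + Temp  [with CO2=-2, Temp=3]  = 7; SeaLevel = CO2 - IceMelt - Albedo  [with CO2=-2, IceMelt=-3, Albedo=7]  = -6.
Change = -1 − (-6) = 5.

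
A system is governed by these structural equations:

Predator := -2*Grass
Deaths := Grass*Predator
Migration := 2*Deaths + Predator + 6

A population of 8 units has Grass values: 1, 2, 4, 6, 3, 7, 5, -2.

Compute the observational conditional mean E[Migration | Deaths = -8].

-10

E[Migration|Deaths=-8] averages over only the 2 units with Deaths=-8 (Grass = 2, -2): Migration = -14, -6, mean -10.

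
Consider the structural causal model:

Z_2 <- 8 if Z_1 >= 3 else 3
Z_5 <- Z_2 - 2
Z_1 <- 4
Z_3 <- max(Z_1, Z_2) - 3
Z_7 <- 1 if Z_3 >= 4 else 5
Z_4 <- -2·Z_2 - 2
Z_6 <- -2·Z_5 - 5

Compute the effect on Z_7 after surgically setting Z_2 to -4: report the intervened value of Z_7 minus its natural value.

Under do(Z_2=-4), the mechanism Z_2 <- 8 if Z_1 >= 3 else 3 is discarded; Z_2 is fixed at -4.
Z_3 = max(Z_1, Z_2) - 3  [with Z_1=4, Z_2=-4]  = 1
Z_7 = 1 if Z_3 >= 4 else 5  [with Z_3=1]  = 5
Without intervention: Z_2 = 8 if Z_1 >= 3 else 3  [with Z_1=4]  = 8; Z_3 = max(Z_1, Z_2) - 3  [with Z_1=4, Z_2=8]  = 5; Z_7 = 1 if Z_3 >= 4 else 5  [with Z_3=5]  = 1.
Change = 5 − 1 = 4.

4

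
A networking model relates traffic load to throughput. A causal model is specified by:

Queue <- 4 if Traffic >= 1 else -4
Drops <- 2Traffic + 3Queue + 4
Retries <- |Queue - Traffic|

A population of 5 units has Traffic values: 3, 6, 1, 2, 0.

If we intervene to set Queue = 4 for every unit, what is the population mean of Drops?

Under do(Queue=4), Queue's equation is replaced by Queue=4 for every unit. Per-unit Drops: 22, 28, 18, 20, 16. Mean = 20.8.

20.8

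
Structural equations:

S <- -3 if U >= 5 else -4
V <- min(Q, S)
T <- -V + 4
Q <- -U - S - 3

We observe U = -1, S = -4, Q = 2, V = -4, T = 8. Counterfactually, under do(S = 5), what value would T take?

11

do(S=5) replaces the equation S <- -3 if U >= 5 else -4 with the constant S = 5.
Q = -U - S - 3  [with U=-1, S=5]  = -7
V = min(Q, S)  [with Q=-7, S=5]  = -7
T = -V + 4  [with V=-7]  = 11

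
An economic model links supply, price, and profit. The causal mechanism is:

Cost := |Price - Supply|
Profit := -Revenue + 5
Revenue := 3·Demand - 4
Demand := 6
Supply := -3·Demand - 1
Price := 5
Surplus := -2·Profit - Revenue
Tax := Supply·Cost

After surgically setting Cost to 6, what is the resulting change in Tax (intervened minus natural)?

342

Under do(Cost=6), the mechanism Cost := |Price - Supply| is discarded; Cost is fixed at 6.
Supply = -3·Demand - 1  [with Demand=6]  = -19
Tax = Supply·Cost  [with Supply=-19, Cost=6]  = -114
Without intervention: Supply = -3·Demand - 1  [with Demand=6]  = -19; Cost = |Price - Supply|  [with Price=5, Supply=-19]  = 24; Tax = Supply·Cost  [with Supply=-19, Cost=24]  = -456.
Change = -114 − (-456) = 342.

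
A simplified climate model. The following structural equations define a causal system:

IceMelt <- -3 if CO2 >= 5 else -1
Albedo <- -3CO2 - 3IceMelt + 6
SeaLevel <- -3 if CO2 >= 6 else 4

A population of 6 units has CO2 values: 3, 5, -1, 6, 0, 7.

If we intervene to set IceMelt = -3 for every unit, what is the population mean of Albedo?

5

Every unit gets IceMelt=-3 under the intervention. Albedo values become 6, 0, 18, -3, 15, -6; E[Albedo|do(IceMelt=-3)] = 5.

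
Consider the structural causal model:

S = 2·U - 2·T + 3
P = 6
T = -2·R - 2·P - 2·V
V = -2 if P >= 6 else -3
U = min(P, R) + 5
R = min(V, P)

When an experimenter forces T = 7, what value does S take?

The intervention breaks the incoming arrows to T: T = -2·R - 2·P - 2·V no longer applies, and T = 7.
V = -2 if P >= 6 else -3  [with P=6]  = -2
R = min(V, P)  [with V=-2, P=6]  = -2
U = min(P, R) + 5  [with P=6, R=-2]  = 3
S = 2·U - 2·T + 3  [with U=3, T=7]  = -5

-5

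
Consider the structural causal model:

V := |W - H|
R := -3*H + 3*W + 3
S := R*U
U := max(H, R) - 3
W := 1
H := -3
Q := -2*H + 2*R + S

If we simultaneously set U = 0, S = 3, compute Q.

39

The joint intervention fixes U = 0, S = 3, removing each variable's own equation.
R = -3*H + 3*W + 3  [with H=-3, W=1]  = 15
Q = -2*H + 2*R + S  [with H=-3, R=15, S=3]  = 39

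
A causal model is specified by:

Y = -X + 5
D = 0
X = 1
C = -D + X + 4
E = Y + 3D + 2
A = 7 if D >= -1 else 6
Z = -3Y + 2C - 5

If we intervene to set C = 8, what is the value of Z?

Under do(C=8), the mechanism C = -D + X + 4 is discarded; C is fixed at 8.
Y = -X + 5  [with X=1]  = 4
Z = -3Y + 2C - 5  [with Y=4, C=8]  = -1

-1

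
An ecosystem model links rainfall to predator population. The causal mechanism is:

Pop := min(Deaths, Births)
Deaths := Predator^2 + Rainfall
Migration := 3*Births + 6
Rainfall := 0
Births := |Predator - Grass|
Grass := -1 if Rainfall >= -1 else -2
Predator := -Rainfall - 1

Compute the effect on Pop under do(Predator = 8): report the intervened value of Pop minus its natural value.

9

The intervention breaks the incoming arrows to Predator: Predator := -Rainfall - 1 no longer applies, and Predator = 8.
Grass = -1 if Rainfall >= -1 else -2  [with Rainfall=0]  = -1
Births = |Predator - Grass|  [with Predator=8, Grass=-1]  = 9
Deaths = Predator^2 + Rainfall  [with Predator=8, Rainfall=0]  = 64
Pop = min(Deaths, Births)  [with Deaths=64, Births=9]  = 9
Without intervention: Grass = -1 if Rainfall >= -1 else -2  [with Rainfall=0]  = -1; Predator = -Rainfall - 1  [with Rainfall=0]  = -1; Births = |Predator - Grass|  [with Predator=-1, Grass=-1]  = 0; Deaths = Predator^2 + Rainfall  [with Predator=-1, Rainfall=0]  = 1; Pop = min(Deaths, Births)  [with Deaths=1, Births=0]  = 0.
Change = 9 − 0 = 9.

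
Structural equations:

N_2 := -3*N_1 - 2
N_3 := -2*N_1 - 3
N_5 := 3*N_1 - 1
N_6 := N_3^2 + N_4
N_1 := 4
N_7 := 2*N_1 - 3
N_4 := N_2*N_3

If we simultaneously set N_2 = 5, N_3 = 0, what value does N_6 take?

Under do(N_2 = 5, N_3 = 0), each intervened variable's structural equation is replaced by its fixed value.
N_4 = N_2*N_3  [with N_2=5, N_3=0]  = 0
N_6 = N_3^2 + N_4  [with N_3=0, N_4=0]  = 0

0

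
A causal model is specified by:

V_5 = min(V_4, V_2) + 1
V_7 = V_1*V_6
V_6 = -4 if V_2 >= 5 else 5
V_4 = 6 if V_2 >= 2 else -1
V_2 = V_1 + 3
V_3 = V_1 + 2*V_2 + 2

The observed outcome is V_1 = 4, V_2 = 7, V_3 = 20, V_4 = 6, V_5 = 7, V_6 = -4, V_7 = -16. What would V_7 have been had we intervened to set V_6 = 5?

20

Intervening sets V_6 = 5 and removes its equation (V_6 = -4 if V_2 >= 5 else 5).
V_7 = V_1*V_6  [with V_1=4, V_6=5]  = 20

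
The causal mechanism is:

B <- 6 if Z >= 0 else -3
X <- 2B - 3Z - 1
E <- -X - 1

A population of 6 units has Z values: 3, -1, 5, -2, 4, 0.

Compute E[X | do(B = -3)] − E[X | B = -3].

-9

Every unit gets B=-3 under the intervention. X values become -16, -4, -22, -1, -19, -7; E[X|do(B=-3)] = -11.5.
E[X|B=-3] averages over only the 2 units with B=-3 (Z = -1, -2): X = -4, -1, mean -2.5.
Difference = -11.5 − (-2.5) = -9.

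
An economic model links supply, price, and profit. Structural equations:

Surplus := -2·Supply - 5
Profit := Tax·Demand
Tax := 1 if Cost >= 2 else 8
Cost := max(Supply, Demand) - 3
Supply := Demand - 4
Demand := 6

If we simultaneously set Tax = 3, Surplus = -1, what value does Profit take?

Setting Tax = 3, Surplus = -1 by intervention discards those variables' equations.
Profit = Tax·Demand  [with Tax=3, Demand=6]  = 18

18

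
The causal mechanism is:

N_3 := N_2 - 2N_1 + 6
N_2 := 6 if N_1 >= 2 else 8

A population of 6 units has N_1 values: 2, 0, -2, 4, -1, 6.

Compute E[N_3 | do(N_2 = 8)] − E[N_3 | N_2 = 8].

-5

do(N_2=8) breaks N_2's dependence on N_1. With N_2=8 fixed, N_3 across the units is 10, 14, 18, 6, 16, 2, mean 11.
Observing N_2=8 restricts to units where N_2's equation naturally yields 8: N_1 ∈ {0, -2, -1}. In that subpopulation N_3 = 14, 18, 16, mean 16.
Difference = 11 − 16 = -5.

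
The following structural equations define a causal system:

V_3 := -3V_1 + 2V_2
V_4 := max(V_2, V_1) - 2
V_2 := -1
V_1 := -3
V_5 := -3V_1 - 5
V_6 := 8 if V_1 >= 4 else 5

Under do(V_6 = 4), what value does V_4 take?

-3

do(V_6=4) replaces the equation V_6 := 8 if V_1 >= 4 else 5 with the constant V_6 = 4.
No directed path runs from V_6 to V_4, so V_4 keeps its natural value.
V_4 = max(V_2, V_1) - 2  [with V_2=-1, V_1=-3]  = -3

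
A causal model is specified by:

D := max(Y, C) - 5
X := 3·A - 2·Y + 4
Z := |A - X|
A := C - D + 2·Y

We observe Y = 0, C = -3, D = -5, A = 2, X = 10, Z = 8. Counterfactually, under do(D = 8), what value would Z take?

The intervention breaks the incoming arrows to D: D := max(Y, C) - 5 no longer applies, and D = 8.
A = C - D + 2·Y  [with C=-3, D=8, Y=0]  = -11
X = 3·A - 2·Y + 4  [with A=-11, Y=0]  = -29
Z = |A - X|  [with A=-11, X=-29]  = 18

18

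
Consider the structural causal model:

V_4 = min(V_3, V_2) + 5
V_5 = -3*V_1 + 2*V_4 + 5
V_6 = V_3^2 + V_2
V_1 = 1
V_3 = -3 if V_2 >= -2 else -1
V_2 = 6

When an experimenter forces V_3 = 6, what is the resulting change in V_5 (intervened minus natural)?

do(V_3=6) replaces the equation V_3 = -3 if V_2 >= -2 else -1 with the constant V_3 = 6.
V_4 = min(V_3, V_2) + 5  [with V_3=6, V_2=6]  = 11
V_5 = -3*V_1 + 2*V_4 + 5  [with V_1=1, V_4=11]  = 24
Without intervention: V_3 = -3 if V_2 >= -2 else -1  [with V_2=6]  = -3; V_4 = min(V_3, V_2) + 5  [with V_3=-3, V_2=6]  = 2; V_5 = -3*V_1 + 2*V_4 + 5  [with V_1=1, V_4=2]  = 6.
Change = 24 − 6 = 18.

18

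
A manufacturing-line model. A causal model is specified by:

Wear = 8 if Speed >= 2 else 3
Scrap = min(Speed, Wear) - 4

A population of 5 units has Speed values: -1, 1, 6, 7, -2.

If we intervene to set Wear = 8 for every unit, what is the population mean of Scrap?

-1.8

do(Wear=8) breaks Wear's dependence on Speed. With Wear=8 fixed, Scrap across the units is -5, -3, 2, 3, -6, mean -1.8.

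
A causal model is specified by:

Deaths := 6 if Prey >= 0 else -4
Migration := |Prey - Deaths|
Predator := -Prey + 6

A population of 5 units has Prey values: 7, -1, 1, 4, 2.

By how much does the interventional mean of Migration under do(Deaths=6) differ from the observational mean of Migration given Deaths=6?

do(Deaths=6) breaks Deaths's dependence on Prey. With Deaths=6 fixed, Migration across the units is 1, 7, 5, 2, 4, mean 3.8.
E[Migration|Deaths=6] averages over only the 4 units with Deaths=6 (Prey = 7, 1, 4, 2): Migration = 1, 5, 2, 4, mean 3.
Difference = 3.8 − 3 = 0.8.

0.8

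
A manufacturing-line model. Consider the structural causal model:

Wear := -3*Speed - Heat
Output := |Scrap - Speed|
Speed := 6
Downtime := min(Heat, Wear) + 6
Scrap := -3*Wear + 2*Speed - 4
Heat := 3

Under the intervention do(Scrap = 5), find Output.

Intervening sets Scrap = 5 and removes its equation (Scrap := -3*Wear + 2*Speed - 4).
Output = |Scrap - Speed|  [with Scrap=5, Speed=6]  = 1

1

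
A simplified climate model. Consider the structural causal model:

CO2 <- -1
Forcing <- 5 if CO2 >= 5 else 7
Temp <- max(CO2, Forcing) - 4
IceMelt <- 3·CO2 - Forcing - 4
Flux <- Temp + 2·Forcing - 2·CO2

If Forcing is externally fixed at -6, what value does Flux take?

-15

do(Forcing=-6) replaces the equation Forcing <- 5 if CO2 >= 5 else 7 with the constant Forcing = -6.
Temp = max(CO2, Forcing) - 4  [with CO2=-1, Forcing=-6]  = -5
Flux = Temp + 2·Forcing - 2·CO2  [with Temp=-5, Forcing=-6, CO2=-1]  = -15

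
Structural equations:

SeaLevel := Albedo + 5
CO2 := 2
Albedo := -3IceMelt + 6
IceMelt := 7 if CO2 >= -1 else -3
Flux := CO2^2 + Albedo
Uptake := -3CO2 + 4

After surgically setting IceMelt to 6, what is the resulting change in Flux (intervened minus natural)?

3

do(IceMelt=6) replaces the equation IceMelt := 7 if CO2 >= -1 else -3 with the constant IceMelt = 6.
Albedo = -3IceMelt + 6  [with IceMelt=6]  = -12
Flux = CO2^2 + Albedo  [with CO2=2, Albedo=-12]  = -8
Without intervention: IceMelt = 7 if CO2 >= -1 else -3  [with CO2=2]  = 7; Albedo = -3IceMelt + 6  [with IceMelt=7]  = -15; Flux = CO2^2 + Albedo  [with CO2=2, Albedo=-15]  = -11.
Change = -8 − (-11) = 3.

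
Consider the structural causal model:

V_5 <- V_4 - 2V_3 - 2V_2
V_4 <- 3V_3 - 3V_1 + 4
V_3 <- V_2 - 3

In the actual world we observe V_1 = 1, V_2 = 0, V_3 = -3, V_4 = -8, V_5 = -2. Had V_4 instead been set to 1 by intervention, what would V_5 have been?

Intervening sets V_4 = 1 and removes its equation (V_4 <- 3V_3 - 3V_1 + 4).
V_3 = V_2 - 3  [with V_2=0]  = -3
V_5 = V_4 - 2V_3 - 2V_2  [with V_4=1, V_3=-3, V_2=0]  = 7

7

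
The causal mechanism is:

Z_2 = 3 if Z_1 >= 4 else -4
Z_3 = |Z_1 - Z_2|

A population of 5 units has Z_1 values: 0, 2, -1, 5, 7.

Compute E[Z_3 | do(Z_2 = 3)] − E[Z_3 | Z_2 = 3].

-0.2

Under do(Z_2=3), Z_2's equation is replaced by Z_2=3 for every unit. Per-unit Z_3: 3, 1, 4, 2, 4. Mean = 2.8.
Conditioning on Z_2=3 selects the 2 unit(s) with Z_1 ∈ {5, 7}. Their Z_3 values: 2, 4. Mean = 3.
Difference = 2.8 − 3 = -0.2.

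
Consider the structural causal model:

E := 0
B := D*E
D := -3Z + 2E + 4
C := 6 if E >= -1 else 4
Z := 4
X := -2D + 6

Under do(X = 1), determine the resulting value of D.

do(X=1) replaces the equation X := -2D + 6 with the constant X = 1.
D is not downstream of the intervention, so its value is determined by the original equations.
D = -3Z + 2E + 4  [with Z=4, E=0]  = -8

-8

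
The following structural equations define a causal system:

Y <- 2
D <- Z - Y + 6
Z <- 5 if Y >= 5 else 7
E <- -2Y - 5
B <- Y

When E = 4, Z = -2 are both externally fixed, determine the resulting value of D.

Setting E = 4, Z = -2 by intervention discards those variables' equations.
D = Z - Y + 6  [with Z=-2, Y=2]  = 2

2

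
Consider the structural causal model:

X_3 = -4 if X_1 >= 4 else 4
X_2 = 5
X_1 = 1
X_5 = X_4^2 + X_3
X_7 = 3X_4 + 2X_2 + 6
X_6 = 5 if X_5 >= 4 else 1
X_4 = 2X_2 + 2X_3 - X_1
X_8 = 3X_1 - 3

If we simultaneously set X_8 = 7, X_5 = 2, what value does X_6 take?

1

Under do(X_8 = 7, X_5 = 2), each intervened variable's structural equation is replaced by its fixed value.
X_6 = 5 if X_5 >= 4 else 1  [with X_5=2]  = 1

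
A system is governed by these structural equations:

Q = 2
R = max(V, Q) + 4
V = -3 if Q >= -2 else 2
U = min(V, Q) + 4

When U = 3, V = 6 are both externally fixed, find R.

10

Setting U = 3, V = 6 by intervention discards those variables' equations.
R = max(V, Q) + 4  [with V=6, Q=2]  = 10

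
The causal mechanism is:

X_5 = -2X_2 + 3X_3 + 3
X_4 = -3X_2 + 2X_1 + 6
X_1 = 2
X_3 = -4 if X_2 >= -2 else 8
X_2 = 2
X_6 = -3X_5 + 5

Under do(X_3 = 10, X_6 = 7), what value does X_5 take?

29

The joint intervention fixes X_3 = 10, X_6 = 7, removing each variable's own equation.
X_5 = -2X_2 + 3X_3 + 3  [with X_2=2, X_3=10]  = 29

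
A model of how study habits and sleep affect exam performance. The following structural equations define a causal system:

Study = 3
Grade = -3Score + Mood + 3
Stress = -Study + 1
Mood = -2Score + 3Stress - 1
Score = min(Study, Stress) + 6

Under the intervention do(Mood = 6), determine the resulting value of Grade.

-3

Intervening sets Mood = 6 and removes its equation (Mood = -2Score + 3Stress - 1).
Stress = -Study + 1  [with Study=3]  = -2
Score = min(Study, Stress) + 6  [with Study=3, Stress=-2]  = 4
Grade = -3Score + Mood + 3  [with Score=4, Mood=6]  = -3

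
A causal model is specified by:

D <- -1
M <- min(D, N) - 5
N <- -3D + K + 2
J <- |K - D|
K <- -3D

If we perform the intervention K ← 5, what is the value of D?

-1

Under do(K=5), the mechanism K <- -3D is discarded; K is fixed at 5.
D is not downstream of the intervention, so its value is determined by the original equations.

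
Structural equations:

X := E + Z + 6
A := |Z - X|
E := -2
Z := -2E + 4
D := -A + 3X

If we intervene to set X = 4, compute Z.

Under do(X=4), the mechanism X := E + Z + 6 is discarded; X is fixed at 4.
Since Z is not a descendant of the intervened variable, it is unaffected.
Z = -2E + 4  [with E=-2]  = 8

8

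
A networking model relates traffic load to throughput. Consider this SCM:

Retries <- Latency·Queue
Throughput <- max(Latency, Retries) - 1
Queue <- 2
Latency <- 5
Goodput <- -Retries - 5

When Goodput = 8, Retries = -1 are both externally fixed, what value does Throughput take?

4

Under do(Goodput = 8, Retries = -1), each intervened variable's structural equation is replaced by its fixed value.
Throughput = max(Latency, Retries) - 1  [with Latency=5, Retries=-1]  = 4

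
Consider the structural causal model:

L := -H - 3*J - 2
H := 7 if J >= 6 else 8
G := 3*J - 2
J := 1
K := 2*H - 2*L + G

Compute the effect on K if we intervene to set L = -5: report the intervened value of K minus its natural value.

-16

Intervening sets L = -5 and removes its equation (L := -H - 3*J - 2).
G = 3*J - 2  [with J=1]  = 1
H = 7 if J >= 6 else 8  [with J=1]  = 8
K = 2*H - 2*L + G  [with H=8, L=-5, G=1]  = 27
Without intervention: G = 3*J - 2  [with J=1]  = 1; H = 7 if J >= 6 else 8  [with J=1]  = 8; L = -H - 3*J - 2  [with H=8, J=1]  = -13; K = 2*H - 2*L + G  [with H=8, L=-13, G=1]  = 43.
Change = 27 − 43 = -16.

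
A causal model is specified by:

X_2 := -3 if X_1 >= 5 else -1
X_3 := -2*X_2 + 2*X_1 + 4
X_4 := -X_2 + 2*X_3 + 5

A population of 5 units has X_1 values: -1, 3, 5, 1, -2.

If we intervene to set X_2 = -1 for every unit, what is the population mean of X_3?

Under do(X_2=-1), X_2's equation is replaced by X_2=-1 for every unit. Per-unit X_3: 4, 12, 16, 8, 2. Mean = 8.4.

8.4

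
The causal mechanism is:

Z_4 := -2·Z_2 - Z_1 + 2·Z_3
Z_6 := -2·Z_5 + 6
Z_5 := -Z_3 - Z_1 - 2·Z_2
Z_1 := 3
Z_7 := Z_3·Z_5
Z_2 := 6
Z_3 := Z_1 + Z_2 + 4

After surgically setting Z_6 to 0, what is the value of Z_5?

-28

do(Z_6=0) replaces the equation Z_6 := -2·Z_5 + 6 with the constant Z_6 = 0.
Since Z_5 is not a descendant of the intervened variable, it is unaffected.
Z_3 = Z_1 + Z_2 + 4  [with Z_1=3, Z_2=6]  = 13
Z_5 = -Z_3 - Z_1 - 2·Z_2  [with Z_3=13, Z_1=3, Z_2=6]  = -28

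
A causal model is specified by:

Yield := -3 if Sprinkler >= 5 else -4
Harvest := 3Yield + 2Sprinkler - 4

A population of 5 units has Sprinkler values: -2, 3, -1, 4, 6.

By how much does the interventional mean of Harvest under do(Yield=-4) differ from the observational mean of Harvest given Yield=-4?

The intervention sets Yield=-4 in all 5 units regardless of Sprinkler. Recomputing Harvest per unit gives -20, -10, -18, -8, -4; average -12.
E[Harvest|Yield=-4] averages over only the 4 units with Yield=-4 (Sprinkler = -2, 3, -1, 4): Harvest = -20, -10, -18, -8, mean -14.
Difference = -12 − (-14) = 2.

2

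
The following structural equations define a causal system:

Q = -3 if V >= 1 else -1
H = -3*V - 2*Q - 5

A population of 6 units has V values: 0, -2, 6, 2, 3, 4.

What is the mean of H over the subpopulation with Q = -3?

-10.25

Observing Q=-3 restricts to units where Q's equation naturally yields -3: V ∈ {6, 2, 3, 4}. In that subpopulation H = -17, -5, -8, -11, mean -10.25.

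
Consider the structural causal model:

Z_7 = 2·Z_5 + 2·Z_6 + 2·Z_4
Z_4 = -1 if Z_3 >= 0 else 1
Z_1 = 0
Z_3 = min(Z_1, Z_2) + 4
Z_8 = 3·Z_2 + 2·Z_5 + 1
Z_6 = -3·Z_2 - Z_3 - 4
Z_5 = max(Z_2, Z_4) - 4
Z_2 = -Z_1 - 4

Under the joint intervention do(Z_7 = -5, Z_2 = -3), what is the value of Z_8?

The joint intervention fixes Z_7 = -5, Z_2 = -3, removing each variable's own equation.
Z_3 = min(Z_1, Z_2) + 4  [with Z_1=0, Z_2=-3]  = 1
Z_4 = -1 if Z_3 >= 0 else 1  [with Z_3=1]  = -1
Z_5 = max(Z_2, Z_4) - 4  [with Z_2=-3, Z_4=-1]  = -5
Z_8 = 3·Z_2 + 2·Z_5 + 1  [with Z_2=-3, Z_5=-5]  = -18

-18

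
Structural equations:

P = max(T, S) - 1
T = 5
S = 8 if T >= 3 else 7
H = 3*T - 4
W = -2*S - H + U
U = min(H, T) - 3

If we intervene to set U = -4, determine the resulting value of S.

The intervention breaks the incoming arrows to U: U = min(H, T) - 3 no longer applies, and U = -4.
S is not downstream of the intervention, so its value is determined by the original equations.
S = 8 if T >= 3 else 7  [with T=5]  = 8

8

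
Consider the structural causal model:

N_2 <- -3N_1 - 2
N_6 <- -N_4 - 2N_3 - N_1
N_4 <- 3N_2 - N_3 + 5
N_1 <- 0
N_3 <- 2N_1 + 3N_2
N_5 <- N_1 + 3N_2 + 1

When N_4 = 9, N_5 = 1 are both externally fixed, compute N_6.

3

The joint intervention fixes N_4 = 9, N_5 = 1, removing each variable's own equation.
N_2 = -3N_1 - 2  [with N_1=0]  = -2
N_3 = 2N_1 + 3N_2  [with N_1=0, N_2=-2]  = -6
N_6 = -N_4 - 2N_3 - N_1  [with N_4=9, N_3=-6, N_1=0]  = 3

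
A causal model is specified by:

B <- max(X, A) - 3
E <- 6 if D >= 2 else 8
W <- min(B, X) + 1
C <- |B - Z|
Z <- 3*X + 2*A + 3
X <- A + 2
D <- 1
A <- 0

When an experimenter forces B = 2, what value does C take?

7

do(B=2) replaces the equation B <- max(X, A) - 3 with the constant B = 2.
X = A + 2  [with A=0]  = 2
Z = 3*X + 2*A + 3  [with X=2, A=0]  = 9
C = |B - Z|  [with B=2, Z=9]  = 7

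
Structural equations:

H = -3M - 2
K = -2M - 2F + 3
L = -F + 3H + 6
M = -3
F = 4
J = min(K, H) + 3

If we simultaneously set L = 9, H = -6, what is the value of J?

-3

Setting L = 9, H = -6 by intervention discards those variables' equations.
K = -2M - 2F + 3  [with M=-3, F=4]  = 1
J = min(K, H) + 3  [with K=1, H=-6]  = -3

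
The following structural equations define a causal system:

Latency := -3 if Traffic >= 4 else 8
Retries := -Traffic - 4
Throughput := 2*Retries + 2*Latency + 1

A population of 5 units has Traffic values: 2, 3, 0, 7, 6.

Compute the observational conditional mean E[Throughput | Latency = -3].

-26

Conditioning on Latency=-3 selects the 2 unit(s) with Traffic ∈ {7, 6}. Their Throughput values: -27, -25. Mean = -26.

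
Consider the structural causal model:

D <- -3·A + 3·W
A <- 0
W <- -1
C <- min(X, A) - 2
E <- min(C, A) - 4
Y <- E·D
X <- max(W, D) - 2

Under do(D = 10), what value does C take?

-2

do(D=10) replaces the equation D <- -3·A + 3·W with the constant D = 10.
X = max(W, D) - 2  [with W=-1, D=10]  = 8
C = min(X, A) - 2  [with X=8, A=0]  = -2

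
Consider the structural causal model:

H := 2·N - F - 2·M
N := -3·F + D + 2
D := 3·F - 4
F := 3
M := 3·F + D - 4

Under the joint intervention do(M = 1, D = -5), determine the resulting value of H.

The joint intervention fixes M = 1, D = -5, removing each variable's own equation.
N = -3·F + D + 2  [with F=3, D=-5]  = -12
H = 2·N - F - 2·M  [with N=-12, F=3, M=1]  = -29

-29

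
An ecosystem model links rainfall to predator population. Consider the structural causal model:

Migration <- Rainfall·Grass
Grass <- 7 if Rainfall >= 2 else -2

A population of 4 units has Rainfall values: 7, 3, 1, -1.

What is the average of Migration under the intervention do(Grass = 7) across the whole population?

Every unit gets Grass=7 under the intervention. Migration values become 49, 21, 7, -7; E[Migration|do(Grass=7)] = 17.5.

17.5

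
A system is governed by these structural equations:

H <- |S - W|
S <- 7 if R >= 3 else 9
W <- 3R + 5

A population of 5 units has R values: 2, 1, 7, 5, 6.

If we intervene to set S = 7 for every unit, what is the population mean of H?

The intervention sets S=7 in all 5 units regardless of R. Recomputing H per unit gives 4, 1, 19, 13, 16; average 10.6.

10.6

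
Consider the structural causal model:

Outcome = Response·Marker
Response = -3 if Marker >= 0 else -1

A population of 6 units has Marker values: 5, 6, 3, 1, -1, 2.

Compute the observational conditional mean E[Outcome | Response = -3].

Conditioning on Response=-3 selects the 5 unit(s) with Marker ∈ {5, 6, 3, 1, 2}. Their Outcome values: -15, -18, -9, -3, -6. Mean = -10.2.

-10.2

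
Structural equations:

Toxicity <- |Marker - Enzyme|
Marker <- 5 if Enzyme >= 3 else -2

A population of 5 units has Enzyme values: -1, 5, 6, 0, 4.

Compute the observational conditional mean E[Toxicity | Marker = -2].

Observing Marker=-2 restricts to units where Marker's equation naturally yields -2: Enzyme ∈ {-1, 0}. In that subpopulation Toxicity = 1, 2, mean 1.5.

1.5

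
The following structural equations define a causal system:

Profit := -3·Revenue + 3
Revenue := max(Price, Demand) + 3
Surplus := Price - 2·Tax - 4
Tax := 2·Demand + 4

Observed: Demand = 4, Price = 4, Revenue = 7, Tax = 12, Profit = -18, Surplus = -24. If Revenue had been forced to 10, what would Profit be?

-27

do(Revenue=10) replaces the equation Revenue := max(Price, Demand) + 3 with the constant Revenue = 10.
Profit = -3·Revenue + 3  [with Revenue=10]  = -27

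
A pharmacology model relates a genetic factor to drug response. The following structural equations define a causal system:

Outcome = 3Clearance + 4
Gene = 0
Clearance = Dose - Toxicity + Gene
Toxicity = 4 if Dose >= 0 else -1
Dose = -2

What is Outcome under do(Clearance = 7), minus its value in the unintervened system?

Intervening sets Clearance = 7 and removes its equation (Clearance = Dose - Toxicity + Gene).
Outcome = 3Clearance + 4  [with Clearance=7]  = 25
Without intervention: Toxicity = 4 if Dose >= 0 else -1  [with Dose=-2]  = -1; Clearance = Dose - Toxicity + Gene  [with Dose=-2, Toxicity=-1, Gene=0]  = -1; Outcome = 3Clearance + 4  [with Clearance=-1]  = 1.
Change = 25 − 1 = 24.

24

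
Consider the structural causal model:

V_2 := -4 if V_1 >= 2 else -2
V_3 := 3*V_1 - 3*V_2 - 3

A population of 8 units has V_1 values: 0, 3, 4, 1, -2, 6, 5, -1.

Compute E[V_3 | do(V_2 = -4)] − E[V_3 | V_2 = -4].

do(V_2=-4) breaks V_2's dependence on V_1. With V_2=-4 fixed, V_3 across the units is 9, 18, 21, 12, 3, 27, 24, 6, mean 15.
Conditioning on V_2=-4 selects the 4 unit(s) with V_1 ∈ {3, 4, 6, 5}. Their V_3 values: 18, 21, 27, 24. Mean = 22.5.
Difference = 15 − 22.5 = -7.5.

-7.5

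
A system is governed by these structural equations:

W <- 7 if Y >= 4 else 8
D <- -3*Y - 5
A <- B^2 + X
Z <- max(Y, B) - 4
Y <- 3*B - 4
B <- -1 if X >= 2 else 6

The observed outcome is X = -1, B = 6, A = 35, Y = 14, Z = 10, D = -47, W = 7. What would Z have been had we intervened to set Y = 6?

Intervening sets Y = 6 and removes its equation (Y <- 3*B - 4).
B = -1 if X >= 2 else 6  [with X=-1]  = 6
Z = max(Y, B) - 4  [with Y=6, B=6]  = 2

2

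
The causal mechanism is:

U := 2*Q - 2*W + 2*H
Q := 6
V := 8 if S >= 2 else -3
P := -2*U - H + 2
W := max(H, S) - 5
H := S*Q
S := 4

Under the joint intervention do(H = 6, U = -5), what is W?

Setting H = 6, U = -5 by intervention discards those variables' equations.
W = max(H, S) - 5  [with H=6, S=4]  = 1

1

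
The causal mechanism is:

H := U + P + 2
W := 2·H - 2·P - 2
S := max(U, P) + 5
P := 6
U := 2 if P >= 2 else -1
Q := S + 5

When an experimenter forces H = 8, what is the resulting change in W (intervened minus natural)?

-4

Intervening sets H = 8 and removes its equation (H := U + P + 2).
W = 2·H - 2·P - 2  [with H=8, P=6]  = 2
Without intervention: U = 2 if P >= 2 else -1  [with P=6]  = 2; H = U + P + 2  [with U=2, P=6]  = 10; W = 2·H - 2·P - 2  [with H=10, P=6]  = 6.
Change = 2 − 6 = -4.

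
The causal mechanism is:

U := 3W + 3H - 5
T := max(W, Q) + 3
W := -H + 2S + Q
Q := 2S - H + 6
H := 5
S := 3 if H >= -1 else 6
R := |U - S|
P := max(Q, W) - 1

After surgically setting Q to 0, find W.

1

The intervention breaks the incoming arrows to Q: Q := 2S - H + 6 no longer applies, and Q = 0.
S = 3 if H >= -1 else 6  [with H=5]  = 3
W = -H + 2S + Q  [with H=5, S=3, Q=0]  = 1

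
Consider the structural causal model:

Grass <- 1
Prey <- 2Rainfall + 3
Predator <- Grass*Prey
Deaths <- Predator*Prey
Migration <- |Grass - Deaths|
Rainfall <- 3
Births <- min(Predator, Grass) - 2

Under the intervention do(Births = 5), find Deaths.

81

The intervention breaks the incoming arrows to Births: Births <- min(Predator, Grass) - 2 no longer applies, and Births = 5.
Since Deaths is not a descendant of the intervened variable, it is unaffected.
Prey = 2Rainfall + 3  [with Rainfall=3]  = 9
Predator = Grass*Prey  [with Grass=1, Prey=9]  = 9
Deaths = Predator*Prey  [with Predator=9, Prey=9]  = 81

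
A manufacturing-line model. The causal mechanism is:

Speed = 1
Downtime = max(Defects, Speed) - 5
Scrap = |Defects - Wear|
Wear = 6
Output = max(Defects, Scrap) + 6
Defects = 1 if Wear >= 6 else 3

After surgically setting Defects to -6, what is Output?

18

do(Defects=-6) replaces the equation Defects = 1 if Wear >= 6 else 3 with the constant Defects = -6.
Scrap = |Defects - Wear|  [with Defects=-6, Wear=6]  = 12
Output = max(Defects, Scrap) + 6  [with Defects=-6, Scrap=12]  = 18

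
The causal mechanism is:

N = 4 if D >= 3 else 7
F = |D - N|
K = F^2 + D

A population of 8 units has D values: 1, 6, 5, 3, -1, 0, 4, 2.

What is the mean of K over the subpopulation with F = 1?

5

Conditioning on F=1 selects the 2 unit(s) with D ∈ {5, 3}. Their K values: 6, 4. Mean = 5.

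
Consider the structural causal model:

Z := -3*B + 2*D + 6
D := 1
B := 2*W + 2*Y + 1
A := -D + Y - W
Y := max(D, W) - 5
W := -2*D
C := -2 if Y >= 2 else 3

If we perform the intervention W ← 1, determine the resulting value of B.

do(W=1) replaces the equation W := -2*D with the constant W = 1.
Y = max(D, W) - 5  [with D=1, W=1]  = -4
B = 2*W + 2*Y + 1  [with W=1, Y=-4]  = -5

-5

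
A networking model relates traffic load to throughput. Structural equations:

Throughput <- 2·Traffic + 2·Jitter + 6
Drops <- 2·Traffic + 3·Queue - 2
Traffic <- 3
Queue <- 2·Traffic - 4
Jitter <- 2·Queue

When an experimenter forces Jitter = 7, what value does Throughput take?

26

Intervening sets Jitter = 7 and removes its equation (Jitter <- 2·Queue).
Throughput = 2·Traffic + 2·Jitter + 6  [with Traffic=3, Jitter=7]  = 26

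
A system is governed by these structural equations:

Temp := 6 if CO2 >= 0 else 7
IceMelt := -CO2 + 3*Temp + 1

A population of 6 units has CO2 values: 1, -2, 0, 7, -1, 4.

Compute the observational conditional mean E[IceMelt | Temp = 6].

E[IceMelt|Temp=6] averages over only the 4 units with Temp=6 (CO2 = 1, 0, 7, 4): IceMelt = 18, 19, 12, 15, mean 16.

16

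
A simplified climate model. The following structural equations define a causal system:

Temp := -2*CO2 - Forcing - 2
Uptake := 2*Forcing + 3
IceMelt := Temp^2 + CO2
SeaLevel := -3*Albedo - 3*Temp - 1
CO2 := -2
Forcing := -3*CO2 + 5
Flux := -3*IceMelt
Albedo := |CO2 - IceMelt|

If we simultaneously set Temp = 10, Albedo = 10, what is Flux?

-294

Under do(Temp = 10, Albedo = 10), each intervened variable's structural equation is replaced by its fixed value.
IceMelt = Temp^2 + CO2  [with Temp=10, CO2=-2]  = 98
Flux = -3*IceMelt  [with IceMelt=98]  = -294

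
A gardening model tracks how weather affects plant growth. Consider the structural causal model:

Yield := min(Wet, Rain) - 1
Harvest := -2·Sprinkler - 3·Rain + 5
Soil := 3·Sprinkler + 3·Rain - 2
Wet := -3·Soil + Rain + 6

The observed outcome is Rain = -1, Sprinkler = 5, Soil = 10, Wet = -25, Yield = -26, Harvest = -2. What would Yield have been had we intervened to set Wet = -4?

-5

Intervening sets Wet = -4 and removes its equation (Wet := -3·Soil + Rain + 6).
Yield = min(Wet, Rain) - 1  [with Wet=-4, Rain=-1]  = -5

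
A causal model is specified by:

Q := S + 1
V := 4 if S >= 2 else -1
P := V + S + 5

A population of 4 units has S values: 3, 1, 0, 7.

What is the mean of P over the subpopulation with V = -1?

4.5

E[P|V=-1] averages over only the 2 units with V=-1 (S = 1, 0): P = 5, 4, mean 4.5.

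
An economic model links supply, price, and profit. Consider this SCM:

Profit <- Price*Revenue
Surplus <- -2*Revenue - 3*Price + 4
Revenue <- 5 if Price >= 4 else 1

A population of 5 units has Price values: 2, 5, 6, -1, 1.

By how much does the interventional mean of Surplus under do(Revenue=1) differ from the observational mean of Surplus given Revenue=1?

-5.8

Under do(Revenue=1), Revenue's equation is replaced by Revenue=1 for every unit. Per-unit Surplus: -4, -13, -16, 5, -1. Mean = -5.8.
Conditioning on Revenue=1 selects the 3 unit(s) with Price ∈ {2, -1, 1}. Their Surplus values: -4, 5, -1. Mean = 0.
Difference = -5.8 − 0 = -5.8.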